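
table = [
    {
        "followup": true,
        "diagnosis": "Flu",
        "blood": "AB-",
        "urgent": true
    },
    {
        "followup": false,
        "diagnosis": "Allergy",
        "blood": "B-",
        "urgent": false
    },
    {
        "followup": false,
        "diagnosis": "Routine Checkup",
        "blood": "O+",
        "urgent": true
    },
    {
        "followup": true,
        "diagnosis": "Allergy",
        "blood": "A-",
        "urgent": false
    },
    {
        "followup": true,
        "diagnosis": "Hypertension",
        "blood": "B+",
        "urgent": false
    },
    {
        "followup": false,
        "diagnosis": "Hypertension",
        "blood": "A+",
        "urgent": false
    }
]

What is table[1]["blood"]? "B-"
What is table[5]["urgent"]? False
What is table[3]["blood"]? "A-"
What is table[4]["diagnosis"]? "Hypertension"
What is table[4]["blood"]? "B+"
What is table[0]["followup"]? True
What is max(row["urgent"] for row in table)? True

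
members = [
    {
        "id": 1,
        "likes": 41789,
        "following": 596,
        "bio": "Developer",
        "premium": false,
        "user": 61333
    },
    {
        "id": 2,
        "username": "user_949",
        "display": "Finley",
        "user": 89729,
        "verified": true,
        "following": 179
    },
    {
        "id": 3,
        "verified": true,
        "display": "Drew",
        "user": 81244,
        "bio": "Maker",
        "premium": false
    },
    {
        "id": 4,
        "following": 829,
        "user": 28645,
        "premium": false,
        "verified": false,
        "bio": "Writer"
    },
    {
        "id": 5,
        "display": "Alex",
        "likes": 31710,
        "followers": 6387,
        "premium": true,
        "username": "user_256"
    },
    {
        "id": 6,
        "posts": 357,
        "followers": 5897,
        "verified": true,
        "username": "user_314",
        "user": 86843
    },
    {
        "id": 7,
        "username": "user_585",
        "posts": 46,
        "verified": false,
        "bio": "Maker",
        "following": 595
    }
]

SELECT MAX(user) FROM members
89729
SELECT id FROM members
[1, 2, 3, 4, 5, 6, 7]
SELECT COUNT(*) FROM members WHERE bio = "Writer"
1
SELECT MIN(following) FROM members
179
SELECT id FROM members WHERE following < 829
[1, 2, 7]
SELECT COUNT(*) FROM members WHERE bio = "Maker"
2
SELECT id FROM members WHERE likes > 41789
[]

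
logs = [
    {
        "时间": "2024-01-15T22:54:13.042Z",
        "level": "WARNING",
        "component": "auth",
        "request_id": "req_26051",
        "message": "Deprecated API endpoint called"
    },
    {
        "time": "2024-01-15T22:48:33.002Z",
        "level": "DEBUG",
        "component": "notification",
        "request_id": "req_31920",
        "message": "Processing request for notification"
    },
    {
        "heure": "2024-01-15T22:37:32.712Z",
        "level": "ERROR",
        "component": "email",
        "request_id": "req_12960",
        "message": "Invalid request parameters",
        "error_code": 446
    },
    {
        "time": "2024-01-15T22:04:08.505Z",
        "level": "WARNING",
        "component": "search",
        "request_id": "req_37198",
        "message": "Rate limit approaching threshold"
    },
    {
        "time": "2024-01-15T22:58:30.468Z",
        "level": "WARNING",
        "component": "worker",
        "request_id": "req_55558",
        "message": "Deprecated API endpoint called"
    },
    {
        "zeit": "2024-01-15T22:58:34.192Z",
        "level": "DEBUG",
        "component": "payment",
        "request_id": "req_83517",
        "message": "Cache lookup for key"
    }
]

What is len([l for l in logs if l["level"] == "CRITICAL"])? 0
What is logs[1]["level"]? "DEBUG"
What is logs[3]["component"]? "search"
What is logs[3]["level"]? "WARNING"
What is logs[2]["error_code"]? 446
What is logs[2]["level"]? "ERROR"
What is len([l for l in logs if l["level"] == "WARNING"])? 3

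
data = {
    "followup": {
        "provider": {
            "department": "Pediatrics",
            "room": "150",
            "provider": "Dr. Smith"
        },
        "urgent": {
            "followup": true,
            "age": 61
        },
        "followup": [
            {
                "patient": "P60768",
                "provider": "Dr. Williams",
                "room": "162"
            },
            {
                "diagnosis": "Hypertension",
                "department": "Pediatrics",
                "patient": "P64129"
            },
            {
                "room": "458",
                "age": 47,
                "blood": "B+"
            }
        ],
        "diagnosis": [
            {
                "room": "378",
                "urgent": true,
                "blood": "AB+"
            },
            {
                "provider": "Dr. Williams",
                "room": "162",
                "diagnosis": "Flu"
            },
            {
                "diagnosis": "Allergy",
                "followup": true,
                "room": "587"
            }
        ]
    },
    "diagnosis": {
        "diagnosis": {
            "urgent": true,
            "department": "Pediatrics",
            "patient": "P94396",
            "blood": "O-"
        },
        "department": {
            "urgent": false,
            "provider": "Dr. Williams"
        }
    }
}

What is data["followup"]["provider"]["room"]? "150"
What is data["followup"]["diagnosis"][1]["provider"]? "Dr. Williams"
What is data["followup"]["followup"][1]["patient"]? "P64129"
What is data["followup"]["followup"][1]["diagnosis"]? "Hypertension"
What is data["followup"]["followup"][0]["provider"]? "Dr. Williams"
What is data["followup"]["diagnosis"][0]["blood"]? "AB+"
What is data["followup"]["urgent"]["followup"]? True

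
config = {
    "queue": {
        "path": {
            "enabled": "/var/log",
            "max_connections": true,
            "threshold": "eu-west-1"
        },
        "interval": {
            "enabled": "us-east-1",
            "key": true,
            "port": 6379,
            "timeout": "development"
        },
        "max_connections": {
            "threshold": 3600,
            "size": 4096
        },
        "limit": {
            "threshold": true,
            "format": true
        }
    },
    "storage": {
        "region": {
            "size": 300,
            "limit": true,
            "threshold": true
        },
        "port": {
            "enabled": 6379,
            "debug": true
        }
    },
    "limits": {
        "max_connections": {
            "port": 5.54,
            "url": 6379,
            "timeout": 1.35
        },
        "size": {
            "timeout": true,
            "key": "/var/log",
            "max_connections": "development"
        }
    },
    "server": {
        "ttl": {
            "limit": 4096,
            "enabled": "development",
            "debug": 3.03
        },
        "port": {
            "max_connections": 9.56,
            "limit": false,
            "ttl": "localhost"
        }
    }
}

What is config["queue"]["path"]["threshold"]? "eu-west-1"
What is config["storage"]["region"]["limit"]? True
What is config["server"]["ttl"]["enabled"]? "development"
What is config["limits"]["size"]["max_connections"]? "development"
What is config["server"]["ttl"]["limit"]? 4096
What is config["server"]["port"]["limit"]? False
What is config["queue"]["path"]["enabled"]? "/var/log"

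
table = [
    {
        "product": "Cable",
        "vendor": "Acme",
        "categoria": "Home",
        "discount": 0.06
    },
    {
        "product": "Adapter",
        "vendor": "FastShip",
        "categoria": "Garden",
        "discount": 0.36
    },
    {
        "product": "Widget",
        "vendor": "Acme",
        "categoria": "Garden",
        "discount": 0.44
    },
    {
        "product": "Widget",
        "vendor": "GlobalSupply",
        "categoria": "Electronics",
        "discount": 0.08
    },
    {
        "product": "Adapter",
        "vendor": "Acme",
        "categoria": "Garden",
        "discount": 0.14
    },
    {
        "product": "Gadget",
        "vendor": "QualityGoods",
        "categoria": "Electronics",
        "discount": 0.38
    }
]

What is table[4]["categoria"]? "Garden"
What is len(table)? 6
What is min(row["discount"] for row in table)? 0.06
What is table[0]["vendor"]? "Acme"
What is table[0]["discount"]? 0.06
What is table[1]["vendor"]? "FastShip"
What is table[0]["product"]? "Cable"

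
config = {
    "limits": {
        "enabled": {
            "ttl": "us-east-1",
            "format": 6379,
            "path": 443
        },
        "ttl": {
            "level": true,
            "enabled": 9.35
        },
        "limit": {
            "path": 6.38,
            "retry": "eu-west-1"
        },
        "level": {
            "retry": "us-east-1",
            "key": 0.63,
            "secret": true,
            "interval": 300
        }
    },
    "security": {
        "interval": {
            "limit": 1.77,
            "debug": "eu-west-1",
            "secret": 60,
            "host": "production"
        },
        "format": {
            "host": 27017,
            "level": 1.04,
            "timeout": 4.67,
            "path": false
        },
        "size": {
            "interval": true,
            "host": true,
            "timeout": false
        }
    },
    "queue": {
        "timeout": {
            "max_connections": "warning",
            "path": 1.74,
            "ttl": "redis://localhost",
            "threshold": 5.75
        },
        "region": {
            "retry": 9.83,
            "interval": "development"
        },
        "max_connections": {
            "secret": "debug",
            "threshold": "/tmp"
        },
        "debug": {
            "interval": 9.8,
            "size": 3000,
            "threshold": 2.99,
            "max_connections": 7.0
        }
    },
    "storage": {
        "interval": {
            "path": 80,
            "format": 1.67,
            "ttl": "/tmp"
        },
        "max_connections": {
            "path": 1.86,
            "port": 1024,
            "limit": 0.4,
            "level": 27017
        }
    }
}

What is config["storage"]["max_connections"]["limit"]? 0.4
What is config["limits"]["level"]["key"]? 0.63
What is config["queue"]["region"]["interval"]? "development"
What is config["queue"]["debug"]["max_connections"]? 7.0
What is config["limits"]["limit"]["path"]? 6.38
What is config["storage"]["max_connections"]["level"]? 27017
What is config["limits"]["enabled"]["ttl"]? "us-east-1"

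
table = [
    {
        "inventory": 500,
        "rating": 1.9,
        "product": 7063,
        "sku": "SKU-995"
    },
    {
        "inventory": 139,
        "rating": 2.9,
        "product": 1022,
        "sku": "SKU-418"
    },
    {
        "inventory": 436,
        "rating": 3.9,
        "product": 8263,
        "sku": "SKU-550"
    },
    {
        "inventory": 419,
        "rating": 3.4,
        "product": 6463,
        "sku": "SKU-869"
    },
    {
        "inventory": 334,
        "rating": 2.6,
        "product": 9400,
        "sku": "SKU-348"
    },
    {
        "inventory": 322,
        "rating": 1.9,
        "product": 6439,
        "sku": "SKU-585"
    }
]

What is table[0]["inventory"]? 500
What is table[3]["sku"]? "SKU-869"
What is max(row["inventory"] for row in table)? 500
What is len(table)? 6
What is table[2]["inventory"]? 436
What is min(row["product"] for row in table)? 1022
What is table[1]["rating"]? 2.9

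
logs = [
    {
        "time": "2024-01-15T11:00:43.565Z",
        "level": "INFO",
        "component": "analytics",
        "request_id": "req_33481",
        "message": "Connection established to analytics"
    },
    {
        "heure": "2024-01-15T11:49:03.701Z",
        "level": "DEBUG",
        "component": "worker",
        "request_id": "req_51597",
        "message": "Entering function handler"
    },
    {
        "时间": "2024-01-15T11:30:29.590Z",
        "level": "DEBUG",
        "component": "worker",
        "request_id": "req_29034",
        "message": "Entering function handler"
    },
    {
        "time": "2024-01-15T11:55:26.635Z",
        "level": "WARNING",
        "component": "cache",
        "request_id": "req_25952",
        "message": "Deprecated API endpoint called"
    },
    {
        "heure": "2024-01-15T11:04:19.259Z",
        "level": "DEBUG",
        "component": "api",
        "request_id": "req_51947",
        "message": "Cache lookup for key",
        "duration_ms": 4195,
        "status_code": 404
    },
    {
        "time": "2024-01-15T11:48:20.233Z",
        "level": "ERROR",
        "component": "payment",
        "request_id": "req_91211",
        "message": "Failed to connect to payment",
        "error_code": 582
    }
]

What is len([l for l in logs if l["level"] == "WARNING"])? 1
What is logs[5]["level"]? "ERROR"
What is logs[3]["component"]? "cache"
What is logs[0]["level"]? "INFO"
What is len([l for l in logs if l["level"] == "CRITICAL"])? 0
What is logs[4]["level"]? "DEBUG"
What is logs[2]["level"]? "DEBUG"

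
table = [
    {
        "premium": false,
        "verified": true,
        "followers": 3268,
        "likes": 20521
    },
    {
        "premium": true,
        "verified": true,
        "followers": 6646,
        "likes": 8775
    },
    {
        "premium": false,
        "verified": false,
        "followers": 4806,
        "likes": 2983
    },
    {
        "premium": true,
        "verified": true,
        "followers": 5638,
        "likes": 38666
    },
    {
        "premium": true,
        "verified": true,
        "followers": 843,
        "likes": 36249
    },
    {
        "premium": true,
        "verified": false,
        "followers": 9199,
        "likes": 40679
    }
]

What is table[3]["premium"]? True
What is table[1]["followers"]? 6646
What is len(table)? 6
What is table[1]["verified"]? True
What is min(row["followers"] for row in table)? 843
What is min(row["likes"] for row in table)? 2983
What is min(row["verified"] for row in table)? False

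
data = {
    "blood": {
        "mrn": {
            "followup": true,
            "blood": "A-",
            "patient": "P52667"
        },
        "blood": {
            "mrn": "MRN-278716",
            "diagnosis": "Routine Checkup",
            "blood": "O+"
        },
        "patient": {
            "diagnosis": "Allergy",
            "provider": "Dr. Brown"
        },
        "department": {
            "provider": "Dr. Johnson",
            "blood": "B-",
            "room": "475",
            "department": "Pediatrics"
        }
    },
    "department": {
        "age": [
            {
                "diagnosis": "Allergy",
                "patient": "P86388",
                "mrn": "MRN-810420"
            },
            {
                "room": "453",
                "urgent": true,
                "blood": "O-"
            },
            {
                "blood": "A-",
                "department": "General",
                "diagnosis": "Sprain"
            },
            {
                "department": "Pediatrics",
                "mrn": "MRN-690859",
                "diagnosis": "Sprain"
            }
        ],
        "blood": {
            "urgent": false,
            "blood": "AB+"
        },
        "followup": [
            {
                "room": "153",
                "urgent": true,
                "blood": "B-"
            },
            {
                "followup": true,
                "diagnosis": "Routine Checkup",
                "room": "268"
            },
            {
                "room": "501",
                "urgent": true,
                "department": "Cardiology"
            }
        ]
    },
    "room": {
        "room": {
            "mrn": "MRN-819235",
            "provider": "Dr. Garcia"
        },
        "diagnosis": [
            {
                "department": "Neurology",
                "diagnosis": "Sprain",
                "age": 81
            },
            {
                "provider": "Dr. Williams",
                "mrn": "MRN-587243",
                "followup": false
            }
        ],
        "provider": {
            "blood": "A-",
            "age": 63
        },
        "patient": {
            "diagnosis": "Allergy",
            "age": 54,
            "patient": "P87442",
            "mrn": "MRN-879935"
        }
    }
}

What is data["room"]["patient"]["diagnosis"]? "Allergy"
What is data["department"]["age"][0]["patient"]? "P86388"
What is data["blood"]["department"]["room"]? "475"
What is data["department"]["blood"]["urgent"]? False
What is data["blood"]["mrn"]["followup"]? True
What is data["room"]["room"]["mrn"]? "MRN-819235"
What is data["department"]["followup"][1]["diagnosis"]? "Routine Checkup"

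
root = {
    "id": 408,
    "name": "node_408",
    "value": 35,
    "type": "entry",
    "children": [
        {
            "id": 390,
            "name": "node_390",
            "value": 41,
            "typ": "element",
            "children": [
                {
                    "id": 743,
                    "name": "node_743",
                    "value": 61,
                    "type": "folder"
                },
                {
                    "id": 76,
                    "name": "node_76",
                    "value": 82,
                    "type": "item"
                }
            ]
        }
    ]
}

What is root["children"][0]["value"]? 41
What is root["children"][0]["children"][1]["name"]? "node_76"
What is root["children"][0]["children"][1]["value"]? 82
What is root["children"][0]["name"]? "node_390"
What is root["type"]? "entry"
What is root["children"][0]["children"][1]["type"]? "item"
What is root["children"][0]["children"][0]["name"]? "node_743"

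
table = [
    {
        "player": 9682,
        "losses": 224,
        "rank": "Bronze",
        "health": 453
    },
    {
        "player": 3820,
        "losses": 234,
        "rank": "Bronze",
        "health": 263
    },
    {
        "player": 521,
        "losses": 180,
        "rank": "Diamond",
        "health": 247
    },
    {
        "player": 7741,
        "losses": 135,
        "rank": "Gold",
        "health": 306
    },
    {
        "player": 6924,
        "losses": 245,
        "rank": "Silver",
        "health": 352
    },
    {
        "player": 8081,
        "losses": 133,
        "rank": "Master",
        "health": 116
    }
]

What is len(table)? 6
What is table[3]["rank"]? "Gold"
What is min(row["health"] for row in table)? 116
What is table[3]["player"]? 7741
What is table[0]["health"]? 453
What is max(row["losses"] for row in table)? 245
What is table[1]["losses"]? 234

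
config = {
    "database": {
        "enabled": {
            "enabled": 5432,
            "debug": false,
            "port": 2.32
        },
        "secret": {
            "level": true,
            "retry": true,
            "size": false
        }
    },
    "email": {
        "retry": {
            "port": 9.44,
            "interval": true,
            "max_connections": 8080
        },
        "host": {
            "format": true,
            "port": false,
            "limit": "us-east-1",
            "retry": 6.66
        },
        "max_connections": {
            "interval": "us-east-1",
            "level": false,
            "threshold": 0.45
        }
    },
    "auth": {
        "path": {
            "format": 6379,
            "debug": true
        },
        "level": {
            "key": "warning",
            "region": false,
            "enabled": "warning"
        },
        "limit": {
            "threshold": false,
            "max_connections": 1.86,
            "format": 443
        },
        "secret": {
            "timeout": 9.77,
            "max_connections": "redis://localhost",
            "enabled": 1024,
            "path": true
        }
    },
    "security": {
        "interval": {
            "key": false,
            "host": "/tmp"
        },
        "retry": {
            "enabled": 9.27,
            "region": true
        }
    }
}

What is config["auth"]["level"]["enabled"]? "warning"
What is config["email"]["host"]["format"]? True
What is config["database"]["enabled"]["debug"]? False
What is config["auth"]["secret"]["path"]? True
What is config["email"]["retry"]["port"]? 9.44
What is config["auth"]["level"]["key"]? "warning"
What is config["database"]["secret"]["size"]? False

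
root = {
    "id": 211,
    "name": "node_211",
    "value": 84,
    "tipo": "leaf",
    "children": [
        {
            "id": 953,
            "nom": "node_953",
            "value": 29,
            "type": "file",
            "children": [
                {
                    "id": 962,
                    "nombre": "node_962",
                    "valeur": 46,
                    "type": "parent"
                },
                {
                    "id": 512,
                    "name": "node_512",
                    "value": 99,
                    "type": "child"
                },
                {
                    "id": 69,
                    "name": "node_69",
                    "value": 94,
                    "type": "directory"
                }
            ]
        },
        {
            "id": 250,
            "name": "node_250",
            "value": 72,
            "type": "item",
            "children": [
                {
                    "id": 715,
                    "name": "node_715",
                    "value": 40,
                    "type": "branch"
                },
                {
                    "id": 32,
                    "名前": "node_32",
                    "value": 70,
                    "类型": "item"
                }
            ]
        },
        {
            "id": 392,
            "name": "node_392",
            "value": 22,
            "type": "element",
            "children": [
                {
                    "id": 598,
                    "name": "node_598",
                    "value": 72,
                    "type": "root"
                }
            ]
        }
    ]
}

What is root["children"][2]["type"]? "element"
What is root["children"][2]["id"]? 392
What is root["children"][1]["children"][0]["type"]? "branch"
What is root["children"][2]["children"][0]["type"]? "root"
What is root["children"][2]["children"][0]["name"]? "node_598"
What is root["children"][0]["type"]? "file"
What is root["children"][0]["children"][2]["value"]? 94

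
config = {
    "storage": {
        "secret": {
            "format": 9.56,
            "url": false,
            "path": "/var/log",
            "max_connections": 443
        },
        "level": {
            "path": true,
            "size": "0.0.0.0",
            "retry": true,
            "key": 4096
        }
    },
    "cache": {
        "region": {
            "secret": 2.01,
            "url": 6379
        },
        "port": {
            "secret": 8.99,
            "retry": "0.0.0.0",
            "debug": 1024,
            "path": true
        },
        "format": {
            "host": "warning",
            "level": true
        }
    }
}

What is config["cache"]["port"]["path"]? True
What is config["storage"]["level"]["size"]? "0.0.0.0"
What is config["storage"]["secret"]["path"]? "/var/log"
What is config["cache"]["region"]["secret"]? 2.01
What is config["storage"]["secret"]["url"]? False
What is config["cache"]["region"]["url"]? 6379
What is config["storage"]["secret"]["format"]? 9.56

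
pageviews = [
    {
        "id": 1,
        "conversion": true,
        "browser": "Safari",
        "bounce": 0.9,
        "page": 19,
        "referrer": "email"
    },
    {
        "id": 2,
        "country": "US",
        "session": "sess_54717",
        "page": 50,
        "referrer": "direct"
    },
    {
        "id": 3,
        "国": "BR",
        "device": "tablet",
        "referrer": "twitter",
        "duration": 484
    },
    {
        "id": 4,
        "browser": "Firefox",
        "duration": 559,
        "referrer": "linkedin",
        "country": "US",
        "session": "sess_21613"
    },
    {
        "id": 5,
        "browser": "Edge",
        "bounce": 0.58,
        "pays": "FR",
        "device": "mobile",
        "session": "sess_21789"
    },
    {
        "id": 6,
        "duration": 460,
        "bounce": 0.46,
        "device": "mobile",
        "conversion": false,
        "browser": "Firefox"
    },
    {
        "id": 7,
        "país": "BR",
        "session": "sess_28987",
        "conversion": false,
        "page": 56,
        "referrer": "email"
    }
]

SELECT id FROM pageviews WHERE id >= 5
[5, 6, 7]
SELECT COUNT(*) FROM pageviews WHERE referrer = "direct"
1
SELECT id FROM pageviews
[1, 2, 3, 4, 5, 6, 7]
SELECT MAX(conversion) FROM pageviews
True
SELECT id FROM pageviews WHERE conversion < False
[]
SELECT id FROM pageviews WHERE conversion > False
[1]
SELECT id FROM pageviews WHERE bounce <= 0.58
[5, 6]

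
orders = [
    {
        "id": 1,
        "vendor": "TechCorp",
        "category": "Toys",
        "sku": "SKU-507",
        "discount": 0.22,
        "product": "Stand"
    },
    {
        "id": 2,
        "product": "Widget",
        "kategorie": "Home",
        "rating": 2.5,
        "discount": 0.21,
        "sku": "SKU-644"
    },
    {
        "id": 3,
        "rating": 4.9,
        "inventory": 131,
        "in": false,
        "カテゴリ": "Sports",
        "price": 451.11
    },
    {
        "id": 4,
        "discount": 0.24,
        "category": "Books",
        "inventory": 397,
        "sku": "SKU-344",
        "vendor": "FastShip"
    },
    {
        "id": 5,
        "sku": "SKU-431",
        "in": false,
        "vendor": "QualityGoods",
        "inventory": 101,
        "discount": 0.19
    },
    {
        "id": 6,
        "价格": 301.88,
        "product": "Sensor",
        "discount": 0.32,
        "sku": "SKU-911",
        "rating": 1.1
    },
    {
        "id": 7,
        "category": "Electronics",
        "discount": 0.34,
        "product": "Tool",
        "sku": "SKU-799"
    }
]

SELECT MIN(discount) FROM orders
0.19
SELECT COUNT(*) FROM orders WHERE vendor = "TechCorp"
1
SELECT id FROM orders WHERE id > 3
[4, 5, 6, 7]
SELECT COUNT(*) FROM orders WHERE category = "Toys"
1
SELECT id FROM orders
[1, 2, 3, 4, 5, 6, 7]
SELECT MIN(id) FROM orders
1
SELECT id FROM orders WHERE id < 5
[1, 2, 3, 4]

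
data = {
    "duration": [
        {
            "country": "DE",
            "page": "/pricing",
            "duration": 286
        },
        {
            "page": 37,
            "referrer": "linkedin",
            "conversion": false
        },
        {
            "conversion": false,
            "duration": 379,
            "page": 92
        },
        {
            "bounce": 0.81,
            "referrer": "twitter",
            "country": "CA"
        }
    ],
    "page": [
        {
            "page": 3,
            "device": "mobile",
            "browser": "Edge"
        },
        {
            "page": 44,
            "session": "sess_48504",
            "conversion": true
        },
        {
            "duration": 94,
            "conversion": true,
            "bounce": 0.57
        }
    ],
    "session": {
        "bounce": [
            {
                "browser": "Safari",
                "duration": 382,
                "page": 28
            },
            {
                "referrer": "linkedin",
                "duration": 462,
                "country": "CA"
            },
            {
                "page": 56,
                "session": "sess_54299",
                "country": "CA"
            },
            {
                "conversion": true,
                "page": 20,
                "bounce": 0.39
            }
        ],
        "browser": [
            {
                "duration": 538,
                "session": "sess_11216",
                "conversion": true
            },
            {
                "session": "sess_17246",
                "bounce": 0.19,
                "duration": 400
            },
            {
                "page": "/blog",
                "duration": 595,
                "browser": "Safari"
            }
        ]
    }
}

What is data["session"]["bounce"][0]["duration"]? 382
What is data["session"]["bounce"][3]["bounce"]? 0.39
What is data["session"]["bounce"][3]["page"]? 20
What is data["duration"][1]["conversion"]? False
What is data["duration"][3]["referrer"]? "twitter"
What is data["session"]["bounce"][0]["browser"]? "Safari"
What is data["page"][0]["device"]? "mobile"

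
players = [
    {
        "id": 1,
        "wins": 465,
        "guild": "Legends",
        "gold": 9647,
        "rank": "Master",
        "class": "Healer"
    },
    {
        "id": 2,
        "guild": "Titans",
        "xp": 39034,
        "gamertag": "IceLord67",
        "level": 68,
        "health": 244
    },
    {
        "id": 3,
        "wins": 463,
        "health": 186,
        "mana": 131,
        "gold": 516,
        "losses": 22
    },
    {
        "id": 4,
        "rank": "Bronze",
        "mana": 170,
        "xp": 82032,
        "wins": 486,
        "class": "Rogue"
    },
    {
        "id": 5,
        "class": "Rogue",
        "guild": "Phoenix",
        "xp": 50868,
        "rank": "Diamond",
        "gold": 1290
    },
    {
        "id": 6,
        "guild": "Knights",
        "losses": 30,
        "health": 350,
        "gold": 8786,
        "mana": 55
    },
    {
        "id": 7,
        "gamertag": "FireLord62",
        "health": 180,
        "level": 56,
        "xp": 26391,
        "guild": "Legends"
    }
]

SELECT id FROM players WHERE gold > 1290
[1, 6]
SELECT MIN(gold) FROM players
516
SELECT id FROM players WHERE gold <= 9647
[1, 3, 5, 6]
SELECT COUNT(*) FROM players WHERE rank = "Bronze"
1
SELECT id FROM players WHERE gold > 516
[1, 5, 6]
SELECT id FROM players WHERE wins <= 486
[1, 3, 4]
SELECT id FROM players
[1, 2, 3, 4, 5, 6, 7]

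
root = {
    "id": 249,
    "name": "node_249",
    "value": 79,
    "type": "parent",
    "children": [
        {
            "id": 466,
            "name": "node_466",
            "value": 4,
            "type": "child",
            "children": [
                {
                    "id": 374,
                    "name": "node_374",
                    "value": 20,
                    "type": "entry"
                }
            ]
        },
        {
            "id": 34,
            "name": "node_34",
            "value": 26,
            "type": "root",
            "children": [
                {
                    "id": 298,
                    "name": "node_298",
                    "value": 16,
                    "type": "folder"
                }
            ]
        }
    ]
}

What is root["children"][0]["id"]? 466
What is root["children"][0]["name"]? "node_466"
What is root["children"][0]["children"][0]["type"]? "entry"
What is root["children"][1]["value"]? 26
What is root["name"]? "node_249"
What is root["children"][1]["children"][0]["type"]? "folder"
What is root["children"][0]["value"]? 4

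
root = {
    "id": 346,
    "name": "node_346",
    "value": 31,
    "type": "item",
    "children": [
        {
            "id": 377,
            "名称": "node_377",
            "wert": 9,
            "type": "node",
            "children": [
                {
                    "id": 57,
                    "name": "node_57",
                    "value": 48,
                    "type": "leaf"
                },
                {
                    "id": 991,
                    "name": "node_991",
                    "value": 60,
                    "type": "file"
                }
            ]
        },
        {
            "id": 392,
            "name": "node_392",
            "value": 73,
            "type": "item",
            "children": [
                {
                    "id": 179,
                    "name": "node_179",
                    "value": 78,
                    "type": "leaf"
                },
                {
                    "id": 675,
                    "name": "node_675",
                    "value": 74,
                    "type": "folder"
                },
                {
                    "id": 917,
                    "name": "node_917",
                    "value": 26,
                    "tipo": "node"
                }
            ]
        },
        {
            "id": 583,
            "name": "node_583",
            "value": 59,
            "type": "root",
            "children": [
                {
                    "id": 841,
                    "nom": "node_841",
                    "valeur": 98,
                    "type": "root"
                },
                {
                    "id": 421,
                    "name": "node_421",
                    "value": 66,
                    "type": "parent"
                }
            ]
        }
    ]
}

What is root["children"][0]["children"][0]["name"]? "node_57"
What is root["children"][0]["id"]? 377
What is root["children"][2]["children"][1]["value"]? 66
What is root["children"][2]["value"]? 59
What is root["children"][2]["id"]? 583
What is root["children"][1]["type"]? "item"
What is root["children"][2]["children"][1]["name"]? "node_421"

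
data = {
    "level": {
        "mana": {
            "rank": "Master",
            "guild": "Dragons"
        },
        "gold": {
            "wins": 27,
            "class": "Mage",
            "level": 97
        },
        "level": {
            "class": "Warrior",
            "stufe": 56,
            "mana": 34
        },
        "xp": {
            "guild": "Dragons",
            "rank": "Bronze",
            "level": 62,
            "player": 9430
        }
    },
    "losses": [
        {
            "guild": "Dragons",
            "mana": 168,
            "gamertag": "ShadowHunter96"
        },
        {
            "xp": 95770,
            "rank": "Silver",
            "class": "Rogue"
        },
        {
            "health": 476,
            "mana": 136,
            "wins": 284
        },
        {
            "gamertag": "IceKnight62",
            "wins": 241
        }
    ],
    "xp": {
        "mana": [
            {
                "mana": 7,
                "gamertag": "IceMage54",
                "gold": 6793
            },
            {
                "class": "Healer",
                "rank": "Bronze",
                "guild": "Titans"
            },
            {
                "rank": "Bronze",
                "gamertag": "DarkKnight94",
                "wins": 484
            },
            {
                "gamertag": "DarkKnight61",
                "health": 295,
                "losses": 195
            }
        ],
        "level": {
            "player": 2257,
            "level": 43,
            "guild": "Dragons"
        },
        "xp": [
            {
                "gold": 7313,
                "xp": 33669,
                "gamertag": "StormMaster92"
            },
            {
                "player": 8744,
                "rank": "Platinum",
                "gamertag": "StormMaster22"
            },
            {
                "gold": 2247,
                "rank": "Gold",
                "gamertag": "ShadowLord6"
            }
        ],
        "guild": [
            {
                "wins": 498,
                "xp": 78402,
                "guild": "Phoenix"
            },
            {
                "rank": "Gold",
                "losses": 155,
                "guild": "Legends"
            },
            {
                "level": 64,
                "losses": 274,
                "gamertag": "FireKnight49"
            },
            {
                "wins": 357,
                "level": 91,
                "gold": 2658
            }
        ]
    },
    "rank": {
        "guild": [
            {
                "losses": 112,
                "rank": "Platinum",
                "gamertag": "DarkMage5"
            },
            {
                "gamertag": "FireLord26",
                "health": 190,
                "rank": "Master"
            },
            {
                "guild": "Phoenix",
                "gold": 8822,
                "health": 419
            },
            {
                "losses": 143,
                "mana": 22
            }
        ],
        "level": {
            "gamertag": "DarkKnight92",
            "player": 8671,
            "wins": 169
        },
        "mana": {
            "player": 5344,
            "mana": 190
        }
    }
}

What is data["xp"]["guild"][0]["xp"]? 78402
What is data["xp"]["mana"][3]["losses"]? 195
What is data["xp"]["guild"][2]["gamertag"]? "FireKnight49"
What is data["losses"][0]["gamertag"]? "ShadowHunter96"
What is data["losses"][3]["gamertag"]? "IceKnight62"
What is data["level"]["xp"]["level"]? 62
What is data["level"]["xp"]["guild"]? "Dragons"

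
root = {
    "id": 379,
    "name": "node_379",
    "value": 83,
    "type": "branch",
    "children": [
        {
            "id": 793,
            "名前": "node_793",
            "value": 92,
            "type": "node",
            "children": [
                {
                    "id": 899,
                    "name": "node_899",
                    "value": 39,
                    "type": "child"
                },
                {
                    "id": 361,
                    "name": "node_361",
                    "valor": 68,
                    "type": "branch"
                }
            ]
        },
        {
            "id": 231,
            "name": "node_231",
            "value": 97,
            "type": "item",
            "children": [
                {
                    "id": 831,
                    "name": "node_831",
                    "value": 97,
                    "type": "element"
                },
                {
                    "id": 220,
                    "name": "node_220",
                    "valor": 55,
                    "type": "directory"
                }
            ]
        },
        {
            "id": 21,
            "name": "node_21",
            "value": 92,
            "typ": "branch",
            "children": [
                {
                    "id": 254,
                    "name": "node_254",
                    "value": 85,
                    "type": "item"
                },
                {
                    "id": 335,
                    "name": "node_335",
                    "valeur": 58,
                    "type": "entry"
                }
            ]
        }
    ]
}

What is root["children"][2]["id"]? 21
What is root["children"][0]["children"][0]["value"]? 39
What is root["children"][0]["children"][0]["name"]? "node_899"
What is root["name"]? "node_379"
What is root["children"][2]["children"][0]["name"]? "node_254"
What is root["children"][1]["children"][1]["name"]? "node_220"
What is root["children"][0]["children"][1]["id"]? 361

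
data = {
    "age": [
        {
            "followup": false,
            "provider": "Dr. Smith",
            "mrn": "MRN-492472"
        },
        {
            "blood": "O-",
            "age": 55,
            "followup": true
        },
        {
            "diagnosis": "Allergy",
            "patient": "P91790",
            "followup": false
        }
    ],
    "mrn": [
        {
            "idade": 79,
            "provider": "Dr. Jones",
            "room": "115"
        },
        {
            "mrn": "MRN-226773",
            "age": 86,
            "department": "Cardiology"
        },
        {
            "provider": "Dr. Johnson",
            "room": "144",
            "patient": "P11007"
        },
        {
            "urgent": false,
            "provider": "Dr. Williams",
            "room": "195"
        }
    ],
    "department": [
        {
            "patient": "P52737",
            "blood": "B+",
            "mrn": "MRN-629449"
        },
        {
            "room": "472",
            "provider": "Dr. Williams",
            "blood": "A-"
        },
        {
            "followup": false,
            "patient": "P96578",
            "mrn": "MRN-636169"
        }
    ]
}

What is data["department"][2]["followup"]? False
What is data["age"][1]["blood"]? "O-"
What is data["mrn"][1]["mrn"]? "MRN-226773"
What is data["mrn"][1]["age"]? 86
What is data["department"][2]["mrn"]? "MRN-636169"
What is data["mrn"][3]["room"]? "195"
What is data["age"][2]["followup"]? False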